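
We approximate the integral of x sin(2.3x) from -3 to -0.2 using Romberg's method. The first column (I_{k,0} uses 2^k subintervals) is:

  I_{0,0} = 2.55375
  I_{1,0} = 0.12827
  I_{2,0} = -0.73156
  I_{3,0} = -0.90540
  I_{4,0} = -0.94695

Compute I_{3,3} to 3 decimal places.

Richardson extrapolation on the trapezoidal column (denominator 4−1=3):
I_{1,1} = 0.12827 + (0.12827 − 2.55375)/3 = -0.68022
I_{2,1} = (4·(-0.73156) − 0.12827) / 3 = -1.01817
I_{3,1} = (4·(-0.90540) − (-0.73156)) / 3 = -0.96335
I_{2,2} = (16·(-1.01817) − (-0.68022)) / 15 = -1.04070
I_{3,2} = (16·(-0.96335) − (-1.01817)) / 15 = -0.95970
I_{3,3} = -0.95970 + (-0.95970 − (-1.04070))/63 = -0.95841
(Column j=1 coincides with Simpson's rule on the same nodes.)

-0.958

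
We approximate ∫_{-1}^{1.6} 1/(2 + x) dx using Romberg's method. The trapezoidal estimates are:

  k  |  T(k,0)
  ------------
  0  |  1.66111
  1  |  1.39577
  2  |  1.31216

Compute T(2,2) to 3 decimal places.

1.283

T(1,1) = 1.39577 + (1.39577 − 1.66111)/3 = 1.30732
T(2,1) = (4·1.31216 − 1.39577) / 3 = 1.28429
T(2,2) = 1.28429 + (1.28429 − 1.30732)/15 = 1.28275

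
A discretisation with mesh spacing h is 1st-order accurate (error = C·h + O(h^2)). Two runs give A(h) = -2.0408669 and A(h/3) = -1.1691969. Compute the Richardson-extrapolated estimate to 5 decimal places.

-0.73336

The leading error scales as h; refining by a factor of 3 reduces it by 3^1 = 3.
Extrapolated value = (3·A(h/3) − A(h)) / (3 − 1)
= (3·(-1.1691969) − (-2.0408669)) / 2
= -1.4667238 / 2 = -0.7333619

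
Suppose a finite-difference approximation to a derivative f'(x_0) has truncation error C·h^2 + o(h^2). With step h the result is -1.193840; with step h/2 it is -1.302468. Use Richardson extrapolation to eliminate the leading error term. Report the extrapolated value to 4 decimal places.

-1.3387

The leading error scales as h^2; refining by a factor of 2 reduces it by 2^2 = 4.
Extrapolated value = (4·A(h/2) − A(h)) / (4 − 1)
= (4·(-1.302468) − (-1.193840)) / 3
= -4.016032 / 3 = -1.338677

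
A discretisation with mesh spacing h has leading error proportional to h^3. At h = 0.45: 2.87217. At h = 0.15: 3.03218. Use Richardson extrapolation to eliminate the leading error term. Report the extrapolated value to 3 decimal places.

3.038

The leading error scales as h^3; refining by a factor of 3 reduces it by 3^3 = 27.
Extrapolated value = (27·A(h/3) − A(h)) / (27 − 1)
= (27·3.03218 − 2.87217) / 26
= 78.99669 / 26 = 3.03833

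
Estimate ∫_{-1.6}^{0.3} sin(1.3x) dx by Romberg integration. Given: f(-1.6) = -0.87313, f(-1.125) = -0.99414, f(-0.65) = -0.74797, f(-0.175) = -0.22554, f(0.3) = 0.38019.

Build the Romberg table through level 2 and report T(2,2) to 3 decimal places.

T(0,0) (trapezoid, 1 panel, h=1.9000): -0.46829
T(1,0) (trapezoid, 2 panels, h=0.9500): -0.94472
T(2,0) (trapezoid, 4 panels, h=0.4750): -1.05171
T(1,1) = -0.94472 + (-0.94472 − (-0.46829))/3 = -1.10353
T(2,1) = -1.05171 + (-1.05171 − (-0.94472))/3 = -1.08737
T(2,2) = -1.08737 + (-1.08737 − (-1.10353))/15 = -1.08629

-1.086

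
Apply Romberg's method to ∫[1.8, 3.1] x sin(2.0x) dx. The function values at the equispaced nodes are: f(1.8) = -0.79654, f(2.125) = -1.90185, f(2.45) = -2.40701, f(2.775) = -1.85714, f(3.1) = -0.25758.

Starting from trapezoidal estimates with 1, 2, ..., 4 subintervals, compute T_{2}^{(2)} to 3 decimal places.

-2.261

T_{0}^{(0)} (trapezoid, 1 panel, h=1.3000): -0.68518
T_{1}^{(0)} (trapezoid, 2 panels, h=0.6500): -1.90715
T_{2}^{(0)} (trapezoid, 4 panels, h=0.3250): -2.17524
T_{1}^{(1)} = -1.90715 + (-1.90715 − (-0.68518))/3 = -2.31447
T_{2}^{(1)} = -2.17524 + (-2.17524 − (-1.90715))/3 = -2.26460
T_{2}^{(2)} = -2.26460 + (-2.26460 − (-2.31447))/15 = -2.26128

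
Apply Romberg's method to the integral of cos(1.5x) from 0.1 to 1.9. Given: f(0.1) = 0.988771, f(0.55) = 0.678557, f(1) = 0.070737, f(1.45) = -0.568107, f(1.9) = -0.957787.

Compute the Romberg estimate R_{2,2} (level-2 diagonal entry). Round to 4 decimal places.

R_{0,0} (trapezoid, 1 panel, h=1.8000): 0.027886
R_{1,0} (trapezoid, 2 panels, h=0.9000): 0.077606
R_{2,0} (trapezoid, 4 panels, h=0.4500): 0.088506
R_{1,1} = 0.077606 + (0.077606 − 0.027886)/3 = 0.094179
R_{2,1} = 0.088506 + (0.088506 − 0.077606)/3 = 0.092139
R_{2,2} = 0.092139 + (0.092139 − 0.094179)/15 = 0.092003

0.0920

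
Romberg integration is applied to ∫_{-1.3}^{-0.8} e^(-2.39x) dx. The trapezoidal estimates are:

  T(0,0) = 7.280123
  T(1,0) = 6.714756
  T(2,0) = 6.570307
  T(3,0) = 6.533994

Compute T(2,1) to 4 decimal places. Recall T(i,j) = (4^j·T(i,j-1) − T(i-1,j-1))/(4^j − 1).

Richardson extrapolation on the trapezoidal column (denominator 4−1=3):
T(2,1) = (4·6.570307 − 6.714756) / 3 = 6.522157
(Column j=1 coincides with Simpson's rule on the same nodes.)

6.5222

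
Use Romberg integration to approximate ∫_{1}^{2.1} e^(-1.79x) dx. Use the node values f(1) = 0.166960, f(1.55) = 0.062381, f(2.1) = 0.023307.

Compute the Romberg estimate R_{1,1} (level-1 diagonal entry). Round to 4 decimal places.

0.0806

R_{0,0} (trapezoid, 1 panel, h=1.1000): 0.104647
R_{1,0} (trapezoid, 2 panels, h=0.5500): 0.086633
R_{1,1} = 0.086633 + (0.086633 − 0.104647)/3 = 0.080628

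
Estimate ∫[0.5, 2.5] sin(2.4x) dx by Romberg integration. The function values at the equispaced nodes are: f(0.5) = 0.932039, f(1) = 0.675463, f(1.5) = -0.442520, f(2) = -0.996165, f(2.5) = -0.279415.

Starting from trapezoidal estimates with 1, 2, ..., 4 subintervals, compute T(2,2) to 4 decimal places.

-0.2445

T(0,0) (trapezoid, 1 panel, h=2.0000): 0.652624
T(1,0) (trapezoid, 2 panels, h=1.0000): -0.116208
T(2,0) (trapezoid, 4 panels, h=0.5000): -0.218455
T(1,1) = -0.116208 + (-0.116208 − 0.652624)/3 = -0.372485
T(2,1) = -0.218455 + (-0.218455 − (-0.116208))/3 = -0.252537
T(2,2) = -0.252537 + (-0.252537 − (-0.372485))/15 = -0.244540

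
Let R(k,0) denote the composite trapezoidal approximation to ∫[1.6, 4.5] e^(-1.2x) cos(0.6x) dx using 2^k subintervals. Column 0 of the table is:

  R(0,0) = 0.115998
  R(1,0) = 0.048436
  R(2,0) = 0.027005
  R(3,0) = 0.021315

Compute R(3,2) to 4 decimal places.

R(2,1) = (4·0.027005 − 0.048436) / 3 = 0.019861
R(3,1) = 0.021315 + (0.021315 − 0.027005)/3 = 0.019418
R(3,2) = 0.019418 + (0.019418 − 0.019861)/15 = 0.019388

0.0194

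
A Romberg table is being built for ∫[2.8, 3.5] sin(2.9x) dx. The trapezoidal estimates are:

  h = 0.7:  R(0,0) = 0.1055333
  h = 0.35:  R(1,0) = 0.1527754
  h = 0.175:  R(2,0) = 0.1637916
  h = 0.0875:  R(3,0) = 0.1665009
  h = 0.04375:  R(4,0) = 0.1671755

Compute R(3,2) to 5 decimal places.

Richardson extrapolation on the trapezoidal column (denominator 4−1=3):
R(2,1) = (4·0.1637916 − 0.1527754) / 3 = 0.1674637
R(3,1) = 0.1665009 + (0.1665009 − 0.1637916)/3 = 0.1674040
R(3,2) = (16·0.1674040 − 0.1674637) / 15 = 0.1674000
(Column j=1 coincides with Simpson's rule on the same nodes.)

0.16740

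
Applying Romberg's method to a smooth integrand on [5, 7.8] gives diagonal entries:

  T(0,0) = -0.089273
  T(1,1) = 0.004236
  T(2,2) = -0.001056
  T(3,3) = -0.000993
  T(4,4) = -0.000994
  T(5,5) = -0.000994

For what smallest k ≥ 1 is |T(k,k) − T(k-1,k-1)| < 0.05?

k = 2

|T(1,1) − T(0,0)| = 0.093509 ≥ 0.05
|T(2,2) − T(1,1)| = 0.005292 < 0.05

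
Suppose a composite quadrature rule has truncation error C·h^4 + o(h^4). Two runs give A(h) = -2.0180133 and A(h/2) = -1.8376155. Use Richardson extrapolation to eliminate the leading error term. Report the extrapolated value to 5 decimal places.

-1.82559

The leading error scales as h^4; refining by a factor of 2 reduces it by 2^4 = 16.
Extrapolated value = (16·A(h/2) − A(h)) / (16 − 1)
= (16·(-1.8376155) − (-2.0180133)) / 15
= -27.3838347 / 15 = -1.8255890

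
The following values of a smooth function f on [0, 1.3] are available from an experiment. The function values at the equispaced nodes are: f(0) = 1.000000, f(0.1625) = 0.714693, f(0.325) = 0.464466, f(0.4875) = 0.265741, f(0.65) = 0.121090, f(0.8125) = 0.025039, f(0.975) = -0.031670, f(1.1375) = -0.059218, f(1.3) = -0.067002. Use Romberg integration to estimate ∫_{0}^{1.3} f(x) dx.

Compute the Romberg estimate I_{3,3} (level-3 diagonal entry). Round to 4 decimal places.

0.3156

I_{0,0} (trapezoid, 1 panel, h=1.3000): 0.606449
I_{1,0} (trapezoid, 2 panels, h=0.6500): 0.381933
I_{2,0} (trapezoid, 4 panels, h=0.3250): 0.331625
I_{3,0} (trapezoid, 8 panels, h=0.1625): 0.319579
I_{1,1} = 0.381933 + (0.381933 − 0.606449)/3 = 0.307094
I_{2,1} = 0.331625 + (0.331625 − 0.381933)/3 = 0.314856
I_{3,1} = 0.319579 + (0.319579 − 0.331625)/3 = 0.315564
I_{2,2} = 0.314856 + (0.314856 − 0.307094)/15 = 0.315373
I_{3,2} = 0.315564 + (0.315564 − 0.314856)/15 = 0.315611
I_{3,3} = 0.315611 + (0.315611 − 0.315373)/63 = 0.315615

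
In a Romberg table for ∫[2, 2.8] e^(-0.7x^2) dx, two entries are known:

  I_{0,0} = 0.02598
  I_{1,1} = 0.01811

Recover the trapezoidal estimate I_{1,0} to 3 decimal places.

0.020

From I_{1,1} = (4·I_{1,0} − I_{0,0})/3, solve for I_{1,0}:
4·I_{1,0} = 3·0.01811 + 0.02598 = 0.08031
I_{1,0} = 0.02008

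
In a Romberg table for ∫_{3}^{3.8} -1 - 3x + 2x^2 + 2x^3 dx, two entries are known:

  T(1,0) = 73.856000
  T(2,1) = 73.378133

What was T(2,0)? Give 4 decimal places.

73.4976

From T(2,1) = (4·T(2,0) − T(1,0))/3, solve for T(2,0):
4·T(2,0) = 3·73.378133 + 73.856000 = 293.990399
T(2,0) = 73.497600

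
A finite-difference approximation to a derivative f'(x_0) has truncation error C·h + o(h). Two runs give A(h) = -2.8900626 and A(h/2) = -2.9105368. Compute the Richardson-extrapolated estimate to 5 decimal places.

The leading error scales as h; refining by a factor of 2 reduces it by 2^1 = 2.
Extrapolated value = (2·A(h/2) − A(h)) / (2 − 1)
= (2·(-2.9105368) − (-2.8900626)) / 1
= -2.9310110 / 1 = -2.9310110

-2.93101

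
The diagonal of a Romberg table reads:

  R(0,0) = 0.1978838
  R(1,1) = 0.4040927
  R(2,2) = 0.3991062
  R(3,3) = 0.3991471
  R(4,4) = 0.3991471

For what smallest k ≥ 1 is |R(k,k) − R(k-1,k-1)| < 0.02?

|R(1,1) − R(0,0)| = 0.2062089 ≥ 0.02
|R(2,2) − R(1,1)| = 0.0049865 < 0.02

k = 2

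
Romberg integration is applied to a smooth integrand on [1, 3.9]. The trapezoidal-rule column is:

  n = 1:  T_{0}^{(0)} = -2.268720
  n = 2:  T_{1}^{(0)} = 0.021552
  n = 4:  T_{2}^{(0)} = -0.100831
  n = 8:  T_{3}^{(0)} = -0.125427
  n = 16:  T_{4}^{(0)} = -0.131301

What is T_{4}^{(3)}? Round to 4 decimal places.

T_{2}^{(1)} = (4·(-0.100831) − 0.021552) / 3 = -0.141625
T_{3}^{(1)} = -0.125427 + (-0.125427 − (-0.100831))/3 = -0.133626
T_{4}^{(1)} = (4·(-0.131301) − (-0.125427)) / 3 = -0.133259
T_{3}^{(2)} = (16·(-0.133626) − (-0.141625)) / 15 = -0.133093
T_{4}^{(2)} = (16·(-0.133259) − (-0.133626)) / 15 = -0.133235
T_{4}^{(3)} = (64·(-0.133235) − (-0.133093)) / 63 = -0.133237

-0.1332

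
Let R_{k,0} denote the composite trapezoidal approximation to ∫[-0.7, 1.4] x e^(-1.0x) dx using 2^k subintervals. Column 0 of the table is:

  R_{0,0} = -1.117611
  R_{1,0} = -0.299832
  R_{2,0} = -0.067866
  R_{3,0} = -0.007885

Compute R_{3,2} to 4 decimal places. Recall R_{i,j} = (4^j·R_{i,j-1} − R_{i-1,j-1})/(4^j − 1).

Richardson extrapolation on the trapezoidal column (denominator 4−1=3):
R_{2,1} = -0.067866 + (-0.067866 − (-0.299832))/3 = 0.009456
R_{3,1} = -0.007885 + (-0.007885 − (-0.067866))/3 = 0.012109
R_{3,2} = (16·0.012109 − 0.009456) / 15 = 0.012286

0.0123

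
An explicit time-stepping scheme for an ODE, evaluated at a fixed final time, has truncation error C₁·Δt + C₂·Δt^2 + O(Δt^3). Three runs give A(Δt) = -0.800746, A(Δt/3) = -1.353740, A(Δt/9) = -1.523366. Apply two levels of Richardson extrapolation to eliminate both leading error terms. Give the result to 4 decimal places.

-1.6054

First eliminate the Δt term (factor 3^1 = 3):
  B₁ = (3·(-1.353740) − (-0.800746))/2 = -1.630237
  B₂ = (3·(-1.523366) − (-1.353740))/2 = -1.608179
Then eliminate the Δt^2 term (factor 3^2 = 9):
  (9·(-1.608179) − (-1.630237))/8 = -1.605422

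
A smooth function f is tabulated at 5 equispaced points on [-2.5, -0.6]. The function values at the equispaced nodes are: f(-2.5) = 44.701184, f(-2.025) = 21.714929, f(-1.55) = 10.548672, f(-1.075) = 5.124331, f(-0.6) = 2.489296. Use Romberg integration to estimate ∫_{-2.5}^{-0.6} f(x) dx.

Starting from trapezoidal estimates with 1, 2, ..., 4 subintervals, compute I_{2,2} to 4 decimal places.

I_{0,0} (trapezoid, 1 panel, h=1.9000): 44.830956
I_{1,0} (trapezoid, 2 panels, h=0.9500): 32.436716
I_{2,0} (trapezoid, 4 panels, h=0.4750): 28.967007
I_{1,1} = 32.436716 + (32.436716 − 44.830956)/3 = 28.305303
I_{2,1} = 28.967007 + (28.967007 − 32.436716)/3 = 27.810437
I_{2,2} = 27.810437 + (27.810437 − 28.305303)/15 = 27.777446

27.7774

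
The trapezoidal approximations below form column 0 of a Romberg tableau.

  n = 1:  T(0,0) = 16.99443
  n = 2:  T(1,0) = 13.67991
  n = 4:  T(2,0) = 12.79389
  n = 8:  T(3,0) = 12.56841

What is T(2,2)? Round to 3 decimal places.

12.493

Richardson extrapolation on the trapezoidal column (denominator 4−1=3):
T(1,1) = (4·13.67991 − 16.99443) / 3 = 12.57507
T(2,1) = 12.79389 + (12.79389 − 13.67991)/3 = 12.49855
T(2,2) = (16·12.49855 − 12.57507) / 15 = 12.49345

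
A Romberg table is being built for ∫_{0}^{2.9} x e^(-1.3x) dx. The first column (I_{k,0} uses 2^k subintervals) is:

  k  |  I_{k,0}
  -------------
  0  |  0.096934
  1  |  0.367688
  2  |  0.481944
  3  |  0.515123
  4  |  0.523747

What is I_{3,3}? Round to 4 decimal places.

0.5266

Richardson extrapolation on the trapezoidal column (denominator 4−1=3):
I_{1,1} = 0.367688 + (0.367688 − 0.096934)/3 = 0.457939
I_{2,1} = (4·0.481944 − 0.367688) / 3 = 0.520029
I_{3,1} = (4·0.515123 − 0.481944) / 3 = 0.526183
I_{2,2} = (16·0.520029 − 0.457939) / 15 = 0.524168
I_{3,2} = (16·0.526183 − 0.520029) / 15 = 0.526593
I_{3,3} = (64·0.526593 − 0.524168) / 63 = 0.526631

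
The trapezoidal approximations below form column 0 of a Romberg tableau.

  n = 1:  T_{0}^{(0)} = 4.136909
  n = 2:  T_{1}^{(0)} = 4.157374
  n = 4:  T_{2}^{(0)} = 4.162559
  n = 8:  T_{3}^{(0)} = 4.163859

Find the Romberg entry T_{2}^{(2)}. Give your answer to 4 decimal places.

4.1643

Richardson extrapolation on the trapezoidal column (denominator 4−1=3):
T_{1}^{(1)} = (4·4.157374 − 4.136909) / 3 = 4.164196
T_{2}^{(1)} = (4·4.162559 − 4.157374) / 3 = 4.164287
T_{2}^{(2)} = 4.164287 + (4.164287 − 4.164196)/15 = 4.164293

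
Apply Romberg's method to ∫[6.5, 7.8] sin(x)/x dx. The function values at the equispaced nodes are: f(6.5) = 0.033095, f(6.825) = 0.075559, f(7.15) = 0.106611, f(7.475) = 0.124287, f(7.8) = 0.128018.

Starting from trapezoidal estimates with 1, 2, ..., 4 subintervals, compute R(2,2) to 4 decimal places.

0.1271

R(0,0) (trapezoid, 1 panel, h=1.3000): 0.104723
R(1,0) (trapezoid, 2 panels, h=0.6500): 0.121659
R(2,0) (trapezoid, 4 panels, h=0.3250): 0.125779
R(1,1) = 0.121659 + (0.121659 − 0.104723)/3 = 0.127304
R(2,1) = 0.125779 + (0.125779 − 0.121659)/3 = 0.127152
R(2,2) = 0.127152 + (0.127152 − 0.127304)/15 = 0.127142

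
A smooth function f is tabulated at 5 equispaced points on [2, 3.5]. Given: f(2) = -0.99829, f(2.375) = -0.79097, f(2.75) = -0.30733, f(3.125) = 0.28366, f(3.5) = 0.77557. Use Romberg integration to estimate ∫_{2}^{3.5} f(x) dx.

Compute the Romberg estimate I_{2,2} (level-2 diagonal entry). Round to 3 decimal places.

-0.358

I_{0,0} (trapezoid, 1 panel, h=1.5000): -0.16704
I_{1,0} (trapezoid, 2 panels, h=0.7500): -0.31402
I_{2,0} (trapezoid, 4 panels, h=0.3750): -0.34725
I_{1,1} = -0.31402 + (-0.31402 − (-0.16704))/3 = -0.36301
I_{2,1} = -0.34725 + (-0.34725 − (-0.31402))/3 = -0.35833
I_{2,2} = -0.35833 + (-0.35833 − (-0.36301))/15 = -0.35802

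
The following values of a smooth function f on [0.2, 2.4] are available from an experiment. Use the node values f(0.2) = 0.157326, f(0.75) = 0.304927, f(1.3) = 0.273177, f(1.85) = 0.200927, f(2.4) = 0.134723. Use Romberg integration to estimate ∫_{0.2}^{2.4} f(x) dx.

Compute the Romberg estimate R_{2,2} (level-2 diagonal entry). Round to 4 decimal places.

0.5258

R_{0,0} (trapezoid, 1 panel, h=2.2000): 0.321254
R_{1,0} (trapezoid, 2 panels, h=1.1000): 0.461122
R_{2,0} (trapezoid, 4 panels, h=0.5500): 0.508781
R_{1,1} = 0.461122 + (0.461122 − 0.321254)/3 = 0.507745
R_{2,1} = 0.508781 + (0.508781 − 0.461122)/3 = 0.524667
R_{2,2} = 0.524667 + (0.524667 − 0.507745)/15 = 0.525795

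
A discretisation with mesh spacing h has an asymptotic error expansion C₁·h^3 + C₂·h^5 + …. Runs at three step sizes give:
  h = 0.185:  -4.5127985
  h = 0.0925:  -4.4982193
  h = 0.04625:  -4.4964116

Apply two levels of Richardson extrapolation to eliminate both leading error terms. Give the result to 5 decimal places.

First eliminate the h^3 term (factor 2^3 = 8):
  B₁ = (8·(-4.4982193) − (-4.5127985))/7 = -4.4961366
  B₂ = (8·(-4.4964116) − (-4.4982193))/7 = -4.4961534
Then eliminate the h^5 term (factor 2^5 = 32):
  (32·(-4.4961534) − (-4.4961366))/31 = -4.4961539

-4.49615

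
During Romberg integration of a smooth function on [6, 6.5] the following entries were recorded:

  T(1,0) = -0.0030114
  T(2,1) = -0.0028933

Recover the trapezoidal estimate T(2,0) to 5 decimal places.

-0.00292

From T(2,1) = (4·T(2,0) − T(1,0))/3, solve for T(2,0):
4·T(2,0) = 3·(-0.0028933) + (-0.0030114) = -0.0116913
T(2,0) = -0.0029228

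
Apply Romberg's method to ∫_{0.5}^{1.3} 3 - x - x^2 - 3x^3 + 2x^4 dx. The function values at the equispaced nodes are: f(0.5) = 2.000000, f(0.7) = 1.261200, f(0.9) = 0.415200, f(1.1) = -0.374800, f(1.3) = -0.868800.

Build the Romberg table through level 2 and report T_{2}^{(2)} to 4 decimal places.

0.3668

T_{0}^{(0)} (trapezoid, 1 panel, h=0.8000): 0.452480
T_{1}^{(0)} (trapezoid, 2 panels, h=0.4000): 0.392320
T_{2}^{(0)} (trapezoid, 4 panels, h=0.2000): 0.373440
T_{1}^{(1)} = 0.392320 + (0.392320 − 0.452480)/3 = 0.372267
T_{2}^{(1)} = 0.373440 + (0.373440 − 0.392320)/3 = 0.367147
T_{2}^{(2)} = 0.367147 + (0.367147 − 0.372267)/15 = 0.366806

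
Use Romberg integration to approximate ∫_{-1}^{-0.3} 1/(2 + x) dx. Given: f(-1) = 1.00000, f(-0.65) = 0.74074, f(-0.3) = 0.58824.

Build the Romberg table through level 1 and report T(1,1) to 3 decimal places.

0.531

T(0,0) (trapezoid, 1 panel, h=0.7000): 0.55588
T(1,0) (trapezoid, 2 panels, h=0.3500): 0.53720
T(1,1) = 0.53720 + (0.53720 − 0.55588)/3 = 0.53097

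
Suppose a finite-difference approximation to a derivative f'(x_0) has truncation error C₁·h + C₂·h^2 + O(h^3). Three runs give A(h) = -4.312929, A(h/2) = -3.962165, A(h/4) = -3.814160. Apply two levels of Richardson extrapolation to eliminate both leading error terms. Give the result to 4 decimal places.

First eliminate the h term (factor 2^1 = 2):
  B₁ = (2·(-3.962165) − (-4.312929))/1 = -3.611401
  B₂ = (2·(-3.814160) − (-3.962165))/1 = -3.666155
Then eliminate the h^2 term (factor 2^2 = 4):
  (4·(-3.666155) − (-3.611401))/3 = -3.684406

-3.6844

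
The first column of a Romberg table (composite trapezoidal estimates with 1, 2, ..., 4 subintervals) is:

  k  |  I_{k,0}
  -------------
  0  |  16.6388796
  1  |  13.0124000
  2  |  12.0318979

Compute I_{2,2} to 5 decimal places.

I_{1,1} = 13.0124000 + (13.0124000 − 16.6388796)/3 = 11.8035735
I_{2,1} = (4·12.0318979 − 13.0124000) / 3 = 11.7050639
I_{2,2} = 11.7050639 + (11.7050639 − 11.8035735)/15 = 11.6984966
(Column j=1 coincides with Simpson's rule on the same nodes.)

11.69850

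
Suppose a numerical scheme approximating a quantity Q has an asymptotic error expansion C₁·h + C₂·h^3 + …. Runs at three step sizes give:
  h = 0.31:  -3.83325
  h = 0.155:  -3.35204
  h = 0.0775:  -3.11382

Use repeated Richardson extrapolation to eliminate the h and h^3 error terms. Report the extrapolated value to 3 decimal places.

First eliminate the h term (factor 2^1 = 2):
  B₁ = (2·(-3.35204) − (-3.83325))/1 = -2.87083
  B₂ = (2·(-3.11382) − (-3.35204))/1 = -2.87560
Then eliminate the h^3 term (factor 2^3 = 8):
  (8·(-2.87560) − (-2.87083))/7 = -2.87628

-2.876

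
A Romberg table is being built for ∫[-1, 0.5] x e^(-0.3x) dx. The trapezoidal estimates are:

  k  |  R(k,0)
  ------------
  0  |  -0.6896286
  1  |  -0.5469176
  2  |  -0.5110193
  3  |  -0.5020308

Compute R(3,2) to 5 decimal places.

-0.49903

Richardson extrapolation on the trapezoidal column (denominator 4−1=3):
R(2,1) = -0.5110193 + (-0.5110193 − (-0.5469176))/3 = -0.4990532
R(3,1) = -0.5020308 + (-0.5020308 − (-0.5110193))/3 = -0.4990346
R(3,2) = (16·(-0.4990346) − (-0.4990532)) / 15 = -0.4990334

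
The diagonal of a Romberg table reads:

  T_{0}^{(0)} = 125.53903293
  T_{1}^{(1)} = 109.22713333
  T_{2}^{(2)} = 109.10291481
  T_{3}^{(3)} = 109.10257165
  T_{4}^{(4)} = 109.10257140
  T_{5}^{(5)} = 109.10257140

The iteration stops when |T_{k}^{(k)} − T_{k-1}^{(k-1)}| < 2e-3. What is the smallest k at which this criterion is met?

|T_{1}^{(1)} − T_{0}^{(0)}| = 16.31189960 ≥ 2e-3
|T_{2}^{(2)} − T_{1}^{(1)}| = 0.12421852 ≥ 2e-3
|T_{3}^{(3)} − T_{2}^{(2)}| = 0.00034316 < 2e-3

k = 3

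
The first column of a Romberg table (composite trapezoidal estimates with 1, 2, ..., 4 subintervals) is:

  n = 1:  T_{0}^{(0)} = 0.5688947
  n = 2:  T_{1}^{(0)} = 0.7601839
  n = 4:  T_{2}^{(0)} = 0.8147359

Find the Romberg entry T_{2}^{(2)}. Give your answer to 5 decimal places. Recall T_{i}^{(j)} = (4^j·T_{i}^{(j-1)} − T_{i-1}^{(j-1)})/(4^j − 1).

Richardson extrapolation on the trapezoidal column (denominator 4−1=3):
T_{1}^{(1)} = (4·0.7601839 − 0.5688947) / 3 = 0.8239470
T_{2}^{(1)} = (4·0.8147359 − 0.7601839) / 3 = 0.8329199
T_{2}^{(2)} = 0.8329199 + (0.8329199 − 0.8239470)/15 = 0.8335181
(Column j=1 coincides with Simpson's rule on the same nodes.)

0.83352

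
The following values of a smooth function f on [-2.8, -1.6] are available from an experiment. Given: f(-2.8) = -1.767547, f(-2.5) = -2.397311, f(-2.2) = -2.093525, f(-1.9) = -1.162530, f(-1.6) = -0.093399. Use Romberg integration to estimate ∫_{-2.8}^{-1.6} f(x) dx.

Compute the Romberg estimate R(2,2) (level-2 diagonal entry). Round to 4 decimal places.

-2.0275

R(0,0) (trapezoid, 1 panel, h=1.2000): -1.116568
R(1,0) (trapezoid, 2 panels, h=0.6000): -1.814399
R(2,0) (trapezoid, 4 panels, h=0.3000): -1.975152
R(1,1) = -1.814399 + (-1.814399 − (-1.116568))/3 = -2.047009
R(2,1) = -1.975152 + (-1.975152 − (-1.814399))/3 = -2.028736
R(2,2) = -2.028736 + (-2.028736 − (-2.047009))/15 = -2.027518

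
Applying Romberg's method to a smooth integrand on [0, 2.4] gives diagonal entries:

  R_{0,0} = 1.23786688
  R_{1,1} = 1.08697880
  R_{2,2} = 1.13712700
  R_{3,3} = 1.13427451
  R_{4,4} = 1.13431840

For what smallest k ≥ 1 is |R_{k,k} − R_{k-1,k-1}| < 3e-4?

k = 4

|R_{1,1} − R_{0,0}| = 0.15088808 ≥ 3e-4
|R_{2,2} − R_{1,1}| = 0.05014820 ≥ 3e-4
|R_{3,3} − R_{2,2}| = 0.00285249 ≥ 3e-4
|R_{4,4} − R_{3,3}| = 0.00004389 < 3e-4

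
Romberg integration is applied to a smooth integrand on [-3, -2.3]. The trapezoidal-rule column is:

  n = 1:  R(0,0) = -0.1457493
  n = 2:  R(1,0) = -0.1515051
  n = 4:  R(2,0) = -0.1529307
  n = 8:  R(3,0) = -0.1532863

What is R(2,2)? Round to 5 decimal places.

-0.15340

Richardson extrapolation on the trapezoidal column (denominator 4−1=3):
R(1,1) = -0.1515051 + (-0.1515051 − (-0.1457493))/3 = -0.1534237
R(2,1) = (4·(-0.1529307) − (-0.1515051)) / 3 = -0.1534059
R(2,2) = -0.1534059 + (-0.1534059 − (-0.1534237))/15 = -0.1534047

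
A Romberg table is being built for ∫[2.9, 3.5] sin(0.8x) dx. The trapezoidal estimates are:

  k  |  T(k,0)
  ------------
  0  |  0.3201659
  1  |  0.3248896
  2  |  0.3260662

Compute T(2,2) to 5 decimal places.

0.32646

Richardson extrapolation on the trapezoidal column (denominator 4−1=3):
T(1,1) = (4·0.3248896 − 0.3201659) / 3 = 0.3264642
T(2,1) = 0.3260662 + (0.3260662 − 0.3248896)/3 = 0.3264584
T(2,2) = (16·0.3264584 − 0.3264642) / 15 = 0.3264580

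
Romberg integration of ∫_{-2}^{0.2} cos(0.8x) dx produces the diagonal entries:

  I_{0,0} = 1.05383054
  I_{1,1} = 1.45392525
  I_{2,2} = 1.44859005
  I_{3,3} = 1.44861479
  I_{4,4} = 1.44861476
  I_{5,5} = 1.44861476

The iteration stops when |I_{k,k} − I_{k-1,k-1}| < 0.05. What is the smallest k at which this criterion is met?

|I_{1,1} − I_{0,0}| = 0.40009471 ≥ 0.05
|I_{2,2} − I_{1,1}| = 0.00533520 < 0.05

k = 2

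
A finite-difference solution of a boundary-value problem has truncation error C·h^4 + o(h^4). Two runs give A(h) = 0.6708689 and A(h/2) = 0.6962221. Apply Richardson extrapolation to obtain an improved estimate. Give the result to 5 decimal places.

0.69791

The leading error scales as h^4; refining by a factor of 2 reduces it by 2^4 = 16.
Extrapolated value = (16·A(h/2) − A(h)) / (16 − 1)
= (16·0.6962221 − 0.6708689) / 15
= 10.4686847 / 15 = 0.6979123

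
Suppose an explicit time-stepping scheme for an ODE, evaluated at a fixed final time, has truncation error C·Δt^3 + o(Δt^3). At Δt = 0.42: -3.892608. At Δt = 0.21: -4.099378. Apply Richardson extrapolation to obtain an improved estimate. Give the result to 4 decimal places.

Extrapolated value = (8·A(Δt/2) − A(Δt)) / (8 − 1)
= (8·(-4.099378) − (-3.892608)) / 7
= -28.902416 / 7 = -4.128917

-4.1289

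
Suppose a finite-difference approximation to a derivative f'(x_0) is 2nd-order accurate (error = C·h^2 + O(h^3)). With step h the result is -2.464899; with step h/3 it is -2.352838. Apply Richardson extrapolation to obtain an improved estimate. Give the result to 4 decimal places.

-2.3388

The leading error scales as h^2; refining by a factor of 3 reduces it by 3^2 = 9.
Extrapolated value = (9·A(h/3) − A(h)) / (9 − 1)
= (9·(-2.352838) − (-2.464899)) / 8
= -18.710643 / 8 = -2.338830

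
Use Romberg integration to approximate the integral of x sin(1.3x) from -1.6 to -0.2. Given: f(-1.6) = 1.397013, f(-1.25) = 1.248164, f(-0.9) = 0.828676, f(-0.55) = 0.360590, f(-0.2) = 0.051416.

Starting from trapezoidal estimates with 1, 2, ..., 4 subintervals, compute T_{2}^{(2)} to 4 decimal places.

1.1132

T_{0}^{(0)} (trapezoid, 1 panel, h=1.4000): 1.013900
T_{1}^{(0)} (trapezoid, 2 panels, h=0.7000): 1.087023
T_{2}^{(0)} (trapezoid, 4 panels, h=0.3500): 1.106576
T_{1}^{(1)} = 1.087023 + (1.087023 − 1.013900)/3 = 1.111397
T_{2}^{(1)} = 1.106576 + (1.106576 − 1.087023)/3 = 1.113094
T_{2}^{(2)} = 1.113094 + (1.113094 − 1.111397)/15 = 1.113207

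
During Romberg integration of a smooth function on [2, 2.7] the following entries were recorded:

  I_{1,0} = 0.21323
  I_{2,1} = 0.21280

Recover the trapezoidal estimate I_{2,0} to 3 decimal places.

0.213

From I_{2,1} = (4·I_{2,0} − I_{1,0})/3, solve for I_{2,0}:
4·I_{2,0} = 3·0.21280 + 0.21323 = 0.85163
I_{2,0} = 0.21291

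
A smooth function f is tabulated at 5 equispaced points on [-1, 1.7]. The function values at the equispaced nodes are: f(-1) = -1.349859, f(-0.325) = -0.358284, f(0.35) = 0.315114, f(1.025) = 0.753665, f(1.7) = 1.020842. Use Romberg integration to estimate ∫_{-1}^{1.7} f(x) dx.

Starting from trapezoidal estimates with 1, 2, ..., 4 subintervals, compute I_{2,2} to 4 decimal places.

0.4239

I_{0,0} (trapezoid, 1 panel, h=2.7000): -0.444173
I_{1,0} (trapezoid, 2 panels, h=1.3500): 0.203317
I_{2,0} (trapezoid, 4 panels, h=0.6750): 0.368541
I_{1,1} = 0.203317 + (0.203317 − (-0.444173))/3 = 0.419147
I_{2,1} = 0.368541 + (0.368541 − 0.203317)/3 = 0.423616
I_{2,2} = 0.423616 + (0.423616 − 0.419147)/15 = 0.423914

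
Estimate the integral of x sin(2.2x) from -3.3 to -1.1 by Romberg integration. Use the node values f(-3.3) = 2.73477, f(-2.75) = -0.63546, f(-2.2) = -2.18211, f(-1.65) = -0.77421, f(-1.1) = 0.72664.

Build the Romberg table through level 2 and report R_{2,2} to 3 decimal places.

R_{0,0} (trapezoid, 1 panel, h=2.2000): 3.80755
R_{1,0} (trapezoid, 2 panels, h=1.1000): -0.49655
R_{2,0} (trapezoid, 4 panels, h=0.5500): -1.02359
R_{1,1} = -0.49655 + (-0.49655 − 3.80755)/3 = -1.93125
R_{2,1} = -1.02359 + (-1.02359 − (-0.49655))/3 = -1.19927
R_{2,2} = -1.19927 + (-1.19927 − (-1.93125))/15 = -1.15047

-1.150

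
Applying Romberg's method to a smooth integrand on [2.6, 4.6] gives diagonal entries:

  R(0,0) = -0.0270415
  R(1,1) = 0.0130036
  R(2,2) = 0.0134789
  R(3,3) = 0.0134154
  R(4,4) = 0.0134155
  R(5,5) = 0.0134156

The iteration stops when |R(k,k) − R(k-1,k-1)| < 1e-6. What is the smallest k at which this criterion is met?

k = 4

|R(1,1) − R(0,0)| = 0.0400451 ≥ 1e-6
|R(2,2) − R(1,1)| = 0.0004753 ≥ 1e-6
|R(3,3) − R(2,2)| = 0.0000635 ≥ 1e-6
|R(4,4) − R(3,3)| = 0.0000001 < 1e-6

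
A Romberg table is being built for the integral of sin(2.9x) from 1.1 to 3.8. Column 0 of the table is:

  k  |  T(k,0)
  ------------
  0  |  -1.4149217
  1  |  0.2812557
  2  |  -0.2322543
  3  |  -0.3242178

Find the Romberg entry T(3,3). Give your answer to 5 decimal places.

-0.34949

Richardson extrapolation on the trapezoidal column (denominator 4−1=3):
T(1,1) = (4·0.2812557 − (-1.4149217)) / 3 = 0.8466482
T(2,1) = -0.2322543 + (-0.2322543 − 0.2812557)/3 = -0.4034243
T(3,1) = -0.3242178 + (-0.3242178 − (-0.2322543))/3 = -0.3548723
T(2,2) = (16·(-0.4034243) − 0.8466482) / 15 = -0.4867625
T(3,2) = (16·(-0.3548723) − (-0.4034243)) / 15 = -0.3516355
T(3,3) = (64·(-0.3516355) − (-0.4867625)) / 63 = -0.3494906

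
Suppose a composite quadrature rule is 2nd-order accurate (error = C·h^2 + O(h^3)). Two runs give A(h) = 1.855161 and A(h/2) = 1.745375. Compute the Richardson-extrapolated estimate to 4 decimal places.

The leading error scales as h^2; refining by a factor of 2 reduces it by 2^2 = 4.
Extrapolated value = (4·A(h/2) − A(h)) / (4 − 1)
= (4·1.745375 − 1.855161) / 3
= 5.126339 / 3 = 1.708780

1.7088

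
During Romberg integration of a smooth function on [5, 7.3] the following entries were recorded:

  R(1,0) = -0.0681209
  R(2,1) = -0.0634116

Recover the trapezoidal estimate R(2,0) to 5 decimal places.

-0.06459

From R(2,1) = (4·R(2,0) − R(1,0))/3, solve for R(2,0):
4·R(2,0) = 3·(-0.0634116) + (-0.0681209) = -0.2583557
R(2,0) = -0.0645889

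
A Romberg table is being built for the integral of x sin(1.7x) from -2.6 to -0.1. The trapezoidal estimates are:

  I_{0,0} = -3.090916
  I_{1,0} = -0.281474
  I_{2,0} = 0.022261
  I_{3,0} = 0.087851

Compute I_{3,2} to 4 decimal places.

Richardson extrapolation on the trapezoidal column (denominator 4−1=3):
I_{2,1} = (4·0.022261 − (-0.281474)) / 3 = 0.123506
I_{3,1} = (4·0.087851 − 0.022261) / 3 = 0.109714
I_{3,2} = 0.109714 + (0.109714 − 0.123506)/15 = 0.108795
(Column j=1 coincides with Simpson's rule on the same nodes.)

0.1088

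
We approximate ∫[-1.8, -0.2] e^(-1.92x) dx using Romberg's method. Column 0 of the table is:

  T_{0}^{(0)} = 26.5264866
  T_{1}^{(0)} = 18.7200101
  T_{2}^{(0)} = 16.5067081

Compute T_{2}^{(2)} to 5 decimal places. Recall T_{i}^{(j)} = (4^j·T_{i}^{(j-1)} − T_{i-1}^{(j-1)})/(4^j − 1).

Richardson extrapolation on the trapezoidal column (denominator 4−1=3):
T_{1}^{(1)} = 18.7200101 + (18.7200101 − 26.5264866)/3 = 16.1178513
T_{2}^{(1)} = 16.5067081 + (16.5067081 − 18.7200101)/3 = 15.7689408
T_{2}^{(2)} = 15.7689408 + (15.7689408 − 16.1178513)/15 = 15.7456801

15.74568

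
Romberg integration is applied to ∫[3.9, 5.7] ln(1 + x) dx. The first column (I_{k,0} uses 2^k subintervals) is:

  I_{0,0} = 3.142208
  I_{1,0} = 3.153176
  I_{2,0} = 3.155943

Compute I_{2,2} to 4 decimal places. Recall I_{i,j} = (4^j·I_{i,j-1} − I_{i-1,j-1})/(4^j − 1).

Richardson extrapolation on the trapezoidal column (denominator 4−1=3):
I_{1,1} = 3.153176 + (3.153176 − 3.142208)/3 = 3.156832
I_{2,1} = 3.155943 + (3.155943 − 3.153176)/3 = 3.156865
I_{2,2} = (16·3.156865 − 3.156832) / 15 = 3.156867

3.1569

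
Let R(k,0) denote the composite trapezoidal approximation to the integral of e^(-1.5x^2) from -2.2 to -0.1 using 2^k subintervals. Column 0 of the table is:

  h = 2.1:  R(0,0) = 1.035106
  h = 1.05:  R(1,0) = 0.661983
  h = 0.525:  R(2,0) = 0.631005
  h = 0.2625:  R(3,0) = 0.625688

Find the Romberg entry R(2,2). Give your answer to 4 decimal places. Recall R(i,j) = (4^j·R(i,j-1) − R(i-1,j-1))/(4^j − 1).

0.6262

R(1,1) = (4·0.661983 − 1.035106) / 3 = 0.537609
R(2,1) = (4·0.631005 − 0.661983) / 3 = 0.620679
R(2,2) = (16·0.620679 − 0.537609) / 15 = 0.626217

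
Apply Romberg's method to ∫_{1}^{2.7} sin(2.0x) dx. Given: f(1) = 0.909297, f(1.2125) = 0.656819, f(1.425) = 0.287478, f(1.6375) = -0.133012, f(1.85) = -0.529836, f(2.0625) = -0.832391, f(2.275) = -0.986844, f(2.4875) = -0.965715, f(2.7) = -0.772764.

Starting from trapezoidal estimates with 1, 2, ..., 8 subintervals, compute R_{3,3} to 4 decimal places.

-0.5254

R_{0,0} (trapezoid, 1 panel, h=1.7000): 0.116053
R_{1,0} (trapezoid, 2 panels, h=0.8500): -0.392334
R_{2,0} (trapezoid, 4 panels, h=0.4250): -0.493398
R_{3,0} (trapezoid, 8 panels, h=0.2125): -0.517487
R_{1,1} = -0.392334 + (-0.392334 − 0.116053)/3 = -0.561796
R_{2,1} = -0.493398 + (-0.493398 − (-0.392334))/3 = -0.527086
R_{3,1} = -0.517487 + (-0.517487 − (-0.493398))/3 = -0.525517
R_{2,2} = -0.527086 + (-0.527086 − (-0.561796))/15 = -0.524772
R_{3,2} = -0.525517 + (-0.525517 − (-0.527086))/15 = -0.525412
R_{3,3} = -0.525412 + (-0.525412 − (-0.524772))/63 = -0.525422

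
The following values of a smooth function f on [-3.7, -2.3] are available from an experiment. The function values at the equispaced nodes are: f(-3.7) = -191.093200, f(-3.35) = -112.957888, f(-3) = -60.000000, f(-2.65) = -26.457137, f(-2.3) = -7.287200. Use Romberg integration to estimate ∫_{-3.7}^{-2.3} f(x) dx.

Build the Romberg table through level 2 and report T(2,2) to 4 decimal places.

-102.1991

T(0,0) (trapezoid, 1 panel, h=1.4000): -138.866280
T(1,0) (trapezoid, 2 panels, h=0.7000): -111.433140
T(2,0) (trapezoid, 4 panels, h=0.3500): -104.511829
T(1,1) = -111.433140 + (-111.433140 − (-138.866280))/3 = -102.288760
T(2,1) = -104.511829 + (-104.511829 − (-111.433140))/3 = -102.204725
T(2,2) = -102.204725 + (-102.204725 − (-102.288760))/15 = -102.199123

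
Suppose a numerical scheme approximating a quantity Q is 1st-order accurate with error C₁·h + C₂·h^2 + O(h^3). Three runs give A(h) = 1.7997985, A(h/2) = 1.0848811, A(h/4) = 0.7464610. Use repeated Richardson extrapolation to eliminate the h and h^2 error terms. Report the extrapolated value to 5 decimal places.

First eliminate the h term (factor 2^1 = 2):
  B₁ = (2·1.0848811 − 1.7997985)/1 = 0.3699637
  B₂ = (2·0.7464610 − 1.0848811)/1 = 0.4080409
Then eliminate the h^2 term (factor 2^2 = 4):
  (4·0.4080409 − 0.3699637)/3 = 0.4207333

0.42073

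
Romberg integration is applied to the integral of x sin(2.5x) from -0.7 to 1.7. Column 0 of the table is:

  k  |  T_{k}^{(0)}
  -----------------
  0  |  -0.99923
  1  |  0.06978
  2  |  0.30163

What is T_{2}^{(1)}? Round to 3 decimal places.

0.379

Richardson extrapolation on the trapezoidal column (denominator 4−1=3):
T_{2}^{(1)} = 0.30163 + (0.30163 − 0.06978)/3 = 0.37891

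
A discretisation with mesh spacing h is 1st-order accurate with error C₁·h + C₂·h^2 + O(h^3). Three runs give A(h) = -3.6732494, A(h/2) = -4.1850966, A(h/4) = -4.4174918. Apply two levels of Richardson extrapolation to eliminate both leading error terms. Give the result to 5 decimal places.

-4.63420

First eliminate the h term (factor 2^1 = 2):
  B₁ = (2·(-4.1850966) − (-3.6732494))/1 = -4.6969438
  B₂ = (2·(-4.4174918) − (-4.1850966))/1 = -4.6498870
Then eliminate the h^2 term (factor 2^2 = 4):
  (4·(-4.6498870) − (-4.6969438))/3 = -4.6342014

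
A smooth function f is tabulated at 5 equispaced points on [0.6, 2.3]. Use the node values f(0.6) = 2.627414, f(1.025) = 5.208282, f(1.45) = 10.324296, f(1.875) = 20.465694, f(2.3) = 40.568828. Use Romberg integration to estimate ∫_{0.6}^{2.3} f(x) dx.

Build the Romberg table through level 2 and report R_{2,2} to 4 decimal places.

23.5702

R_{0,0} (trapezoid, 1 panel, h=1.7000): 36.716806
R_{1,0} (trapezoid, 2 panels, h=0.8500): 27.134054
R_{2,0} (trapezoid, 4 panels, h=0.4250): 24.478467
R_{1,1} = 27.134054 + (27.134054 − 36.716806)/3 = 23.939803
R_{2,1} = 24.478467 + (24.478467 − 27.134054)/3 = 23.593271
R_{2,2} = 23.593271 + (23.593271 − 23.939803)/15 = 23.570169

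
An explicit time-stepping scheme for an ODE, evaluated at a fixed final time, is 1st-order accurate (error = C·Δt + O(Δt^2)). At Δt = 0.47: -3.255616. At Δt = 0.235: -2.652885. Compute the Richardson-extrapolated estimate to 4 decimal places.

The leading error scales as Δt; refining by a factor of 2 reduces it by 2^1 = 2.
Extrapolated value = (2·A(Δt/2) − A(Δt)) / (2 − 1)
= (2·(-2.652885) − (-3.255616)) / 1
= -2.050154 / 1 = -2.050154

-2.0502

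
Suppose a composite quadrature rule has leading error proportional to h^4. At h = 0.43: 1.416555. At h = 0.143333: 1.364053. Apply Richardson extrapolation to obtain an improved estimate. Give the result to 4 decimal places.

The leading error scales as h^4; refining by a factor of 3 reduces it by 3^4 = 81.
Extrapolated value = (81·A(h/3) − A(h)) / (81 − 1)
= (81·1.364053 − 1.416555) / 80
= 109.071738 / 80 = 1.363397

1.3634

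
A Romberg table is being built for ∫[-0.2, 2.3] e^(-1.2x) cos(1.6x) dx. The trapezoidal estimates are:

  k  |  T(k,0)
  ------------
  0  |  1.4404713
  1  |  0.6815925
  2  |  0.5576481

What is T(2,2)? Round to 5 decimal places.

Richardson extrapolation on the trapezoidal column (denominator 4−1=3):
T(1,1) = 0.6815925 + (0.6815925 − 1.4404713)/3 = 0.4286329
T(2,1) = (4·0.5576481 − 0.6815925) / 3 = 0.5163333
T(2,2) = (16·0.5163333 − 0.4286329) / 15 = 0.5221800

0.52218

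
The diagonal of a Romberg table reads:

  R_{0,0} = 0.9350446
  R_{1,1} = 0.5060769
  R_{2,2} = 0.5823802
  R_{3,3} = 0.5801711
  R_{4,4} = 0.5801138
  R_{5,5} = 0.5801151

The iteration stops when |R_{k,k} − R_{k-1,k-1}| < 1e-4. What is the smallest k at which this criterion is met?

k = 4

|R_{1,1} − R_{0,0}| = 0.4289677 ≥ 1e-4
|R_{2,2} − R_{1,1}| = 0.0763033 ≥ 1e-4
|R_{3,3} − R_{2,2}| = 0.0022091 ≥ 1e-4
|R_{4,4} − R_{3,3}| = 0.0000573 < 1e-4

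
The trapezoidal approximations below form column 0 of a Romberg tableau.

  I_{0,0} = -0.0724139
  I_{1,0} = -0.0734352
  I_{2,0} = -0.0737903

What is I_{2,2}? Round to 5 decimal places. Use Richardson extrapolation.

-0.07392

Richardson extrapolation on the trapezoidal column (denominator 4−1=3):
I_{1,1} = (4·(-0.0734352) − (-0.0724139)) / 3 = -0.0737756
I_{2,1} = -0.0737903 + (-0.0737903 − (-0.0734352))/3 = -0.0739087
I_{2,2} = -0.0739087 + (-0.0739087 − (-0.0737756))/15 = -0.0739176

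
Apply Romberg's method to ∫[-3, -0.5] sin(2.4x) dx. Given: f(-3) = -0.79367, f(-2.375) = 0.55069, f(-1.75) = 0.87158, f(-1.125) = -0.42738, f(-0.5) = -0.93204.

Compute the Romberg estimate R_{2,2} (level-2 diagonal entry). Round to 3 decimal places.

R_{0,0} (trapezoid, 1 panel, h=2.5000): -2.15714
R_{1,0} (trapezoid, 2 panels, h=1.2500): 0.01091
R_{2,0} (trapezoid, 4 panels, h=0.6250): 0.08252
R_{1,1} = 0.01091 + (0.01091 − (-2.15714))/3 = 0.73359
R_{2,1} = 0.08252 + (0.08252 − 0.01091)/3 = 0.10639
R_{2,2} = 0.10639 + (0.10639 − 0.73359)/15 = 0.06458

0.065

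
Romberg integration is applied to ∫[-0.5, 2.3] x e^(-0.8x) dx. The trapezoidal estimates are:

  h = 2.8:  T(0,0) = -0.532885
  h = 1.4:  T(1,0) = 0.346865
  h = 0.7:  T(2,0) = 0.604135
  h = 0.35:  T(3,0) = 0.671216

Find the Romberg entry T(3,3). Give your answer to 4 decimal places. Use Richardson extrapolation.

T(1,1) = (4·0.346865 − (-0.532885)) / 3 = 0.640115
T(2,1) = 0.604135 + (0.604135 − 0.346865)/3 = 0.689892
T(3,1) = (4·0.671216 − 0.604135) / 3 = 0.693576
T(2,2) = (16·0.689892 − 0.640115) / 15 = 0.693210
T(3,2) = 0.693576 + (0.693576 − 0.689892)/15 = 0.693822
T(3,3) = 0.693822 + (0.693822 − 0.693210)/63 = 0.693832

0.6938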